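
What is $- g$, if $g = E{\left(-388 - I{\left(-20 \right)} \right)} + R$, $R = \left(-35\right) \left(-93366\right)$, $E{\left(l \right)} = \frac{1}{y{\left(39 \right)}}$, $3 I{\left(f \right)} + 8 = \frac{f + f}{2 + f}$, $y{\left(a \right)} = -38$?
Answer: $- \frac{124176779}{38} \approx -3.2678 \cdot 10^{6}$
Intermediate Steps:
$I{\left(f \right)} = - \frac{8}{3} + \frac{2 f}{3 \left(2 + f\right)}$ ($I{\left(f \right)} = - \frac{8}{3} + \frac{\left(f + f\right) \frac{1}{2 + f}}{3} = - \frac{8}{3} + \frac{2 f \frac{1}{2 + f}}{3} = - \frac{8}{3} + \frac{2 f}{3 \left(2 + f\right)}$)
$E{\left(l \right)} = - \frac{1}{38}$ ($E{\left(l \right)} = \frac{1}{-38} = - \frac{1}{38}$)
$R = 3267810$
$g = \frac{124176779}{38}$ ($g = - \frac{1}{38} + 3267810 = \frac{124176779}{38} \approx 3.2678 \cdot 10^{6}$)
$- g = \left(-1\right) \frac{124176779}{38} = - \frac{124176779}{38}$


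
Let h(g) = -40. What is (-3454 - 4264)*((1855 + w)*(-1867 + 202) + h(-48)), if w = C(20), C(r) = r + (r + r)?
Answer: 24608958770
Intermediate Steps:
C(r) = 3*r (C(r) = r + 2*r = 3*r)
w = 60 (w = 3*20 = 60)
(-3454 - 4264)*((1855 + w)*(-1867 + 202) + h(-48)) = (-3454 - 4264)*((1855 + 60)*(-1867 + 202) - 40) = -7718*(1915*(-1665) - 40) = -7718*(-3188475 - 40) = -7718*(-3188515) = 24608958770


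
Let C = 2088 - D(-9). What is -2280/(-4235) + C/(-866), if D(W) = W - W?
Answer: -686820/366751 ≈ -1.8727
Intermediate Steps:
D(W) = 0
C = 2088 (C = 2088 - 1*0 = 2088 + 0 = 2088)
-2280/(-4235) + C/(-866) = -2280/(-4235) + 2088/(-866) = -2280*(-1/4235) + 2088*(-1/866) = 456/847 - 1044/433 = -686820/366751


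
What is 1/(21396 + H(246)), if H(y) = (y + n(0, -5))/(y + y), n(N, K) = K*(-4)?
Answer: 246/5263549 ≈ 4.6737e-5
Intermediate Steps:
n(N, K) = -4*K
H(y) = (20 + y)/(2*y) (H(y) = (y - 4*(-5))/(y + y) = (y + 20)/((2*y)) = (20 + y)*(1/(2*y)) = (20 + y)/(2*y))
1/(21396 + H(246)) = 1/(21396 + (½)*(20 + 246)/246) = 1/(21396 + (½)*(1/246)*266) = 1/(21396 + 133/246) = 1/(5263549/246) = 246/5263549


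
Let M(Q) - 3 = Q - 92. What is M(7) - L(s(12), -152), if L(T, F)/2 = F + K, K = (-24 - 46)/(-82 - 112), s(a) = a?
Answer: 21464/97 ≈ 221.28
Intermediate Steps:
K = 35/97 (K = -70/(-194) = -70*(-1/194) = 35/97 ≈ 0.36082)
L(T, F) = 70/97 + 2*F (L(T, F) = 2*(F + 35/97) = 2*(35/97 + F) = 70/97 + 2*F)
M(Q) = -89 + Q (M(Q) = 3 + (Q - 92) = 3 + (-92 + Q) = -89 + Q)
M(7) - L(s(12), -152) = (-89 + 7) - (70/97 + 2*(-152)) = -82 - (70/97 - 304) = -82 - 1*(-29418/97) = -82 + 29418/97 = 21464/97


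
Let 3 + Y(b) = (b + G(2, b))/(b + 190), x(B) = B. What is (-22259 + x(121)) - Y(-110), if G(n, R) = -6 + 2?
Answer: -885343/40 ≈ -22134.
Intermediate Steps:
G(n, R) = -4
Y(b) = -3 + (-4 + b)/(190 + b) (Y(b) = -3 + (b - 4)/(b + 190) = -3 + (-4 + b)/(190 + b))
(-22259 + x(121)) - Y(-110) = (-22259 + 121) - 2*(-287 - 1*(-110))/(190 - 110) = -22138 - 2*(-287 + 110)/80 = -22138 - 2*(-177)/80 = -22138 - 1*(-177/40) = -22138 + 177/40 = -885343/40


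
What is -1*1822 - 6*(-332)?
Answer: 170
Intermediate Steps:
-1*1822 - 6*(-332) = -1822 + 1992 = 170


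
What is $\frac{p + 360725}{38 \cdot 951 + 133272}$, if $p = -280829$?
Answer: $\frac{13316}{28235} \approx 0.47161$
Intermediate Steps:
$\frac{p + 360725}{38 \cdot 951 + 133272} = \frac{-280829 + 360725}{38 \cdot 951 + 133272} = \frac{79896}{36138 + 133272} = \frac{79896}{169410} = 79896 \cdot \frac{1}{169410} = \frac{13316}{28235}$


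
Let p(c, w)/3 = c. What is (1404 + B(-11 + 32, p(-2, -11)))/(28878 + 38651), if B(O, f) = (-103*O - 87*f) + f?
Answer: -243/67529 ≈ -0.0035985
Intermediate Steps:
p(c, w) = 3*c
B(O, f) = -103*O - 86*f
(1404 + B(-11 + 32, p(-2, -11)))/(28878 + 38651) = (1404 + (-103*(-11 + 32) - 258*(-2)))/(28878 + 38651) = (1404 + (-103*21 - 86*(-6)))/67529 = (1404 + (-2163 + 516))*(1/67529) = (1404 - 1647)*(1/67529) = -243*1/67529 = -243/67529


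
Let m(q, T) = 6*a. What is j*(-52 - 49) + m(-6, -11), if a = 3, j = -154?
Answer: 15572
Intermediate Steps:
m(q, T) = 18 (m(q, T) = 6*3 = 18)
j*(-52 - 49) + m(-6, -11) = -154*(-52 - 49) + 18 = -154*(-101) + 18 = 15554 + 18 = 15572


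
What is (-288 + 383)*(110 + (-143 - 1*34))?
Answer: -6365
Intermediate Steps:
(-288 + 383)*(110 + (-143 - 1*34)) = 95*(110 + (-143 - 34)) = 95*(110 - 177) = 95*(-67) = -6365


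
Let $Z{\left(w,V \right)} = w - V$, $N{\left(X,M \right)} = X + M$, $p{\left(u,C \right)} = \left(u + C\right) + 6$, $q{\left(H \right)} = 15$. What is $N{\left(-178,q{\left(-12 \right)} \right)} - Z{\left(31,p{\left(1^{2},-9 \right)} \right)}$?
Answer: $-196$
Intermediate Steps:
$p{\left(u,C \right)} = 6 + C + u$ ($p{\left(u,C \right)} = \left(C + u\right) + 6 = 6 + C + u$)
$N{\left(X,M \right)} = M + X$
$N{\left(-178,q{\left(-12 \right)} \right)} - Z{\left(31,p{\left(1^{2},-9 \right)} \right)} = \left(15 - 178\right) - \left(31 - \left(6 - 9 + 1^{2}\right)\right) = -163 - \left(31 - \left(6 - 9 + 1\right)\right) = -163 - \left(31 - -2\right) = -163 - \left(31 + 2\right) = -163 - 33 = -196$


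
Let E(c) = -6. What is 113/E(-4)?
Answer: -113/6 ≈ -18.833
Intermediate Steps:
113/E(-4) = 113/(-6) = 113*(-⅙) = -113/6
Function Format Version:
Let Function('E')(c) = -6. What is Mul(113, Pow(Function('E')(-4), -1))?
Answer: Rational(-113, 6) ≈ -18.833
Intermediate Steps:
Mul(113, Pow(Function('E')(-4), -1)) = Mul(113, Pow(-6, -1)) = Mul(113, Rational(-1, 6)) = Rational(-113, 6)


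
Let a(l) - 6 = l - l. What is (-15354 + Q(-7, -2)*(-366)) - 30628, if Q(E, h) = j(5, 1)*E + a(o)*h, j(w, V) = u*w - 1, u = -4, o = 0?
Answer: -95392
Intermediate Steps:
a(l) = 6 (a(l) = 6 + (l - l) = 6 + 0 = 6)
j(w, V) = -1 - 4*w (j(w, V) = -4*w - 1 = -1 - 4*w)
Q(E, h) = -21*E + 6*h (Q(E, h) = (-1 - 4*5)*E + 6*h = (-1 - 20)*E + 6*h = -21*E + 6*h)
(-15354 + Q(-7, -2)*(-366)) - 30628 = (-15354 + (-21*(-7) + 6*(-2))*(-366)) - 30628 = (-15354 + (147 - 12)*(-366)) - 30628 = (-15354 + 135*(-366)) - 30628 = (-15354 - 49410) - 30628 = -64764 - 30628 = -95392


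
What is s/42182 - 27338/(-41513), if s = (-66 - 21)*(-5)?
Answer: 1171229671/1751101366 ≈ 0.66885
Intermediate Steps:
s = 435 (s = -87*(-5) = 435)
s/42182 - 27338/(-41513) = 435/42182 - 27338/(-41513) = 435*(1/42182) - 27338*(-1/41513) = 435/42182 + 27338/41513 = 1171229671/1751101366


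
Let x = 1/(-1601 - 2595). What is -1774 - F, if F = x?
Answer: -7443703/4196 ≈ -1774.0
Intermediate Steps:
x = -1/4196 (x = 1/(-4196) = -1/4196 ≈ -0.00023832)
F = -1/4196 ≈ -0.00023832
-1774 - F = -1774 - 1*(-1/4196) = -1774 + 1/4196 = -7443703/4196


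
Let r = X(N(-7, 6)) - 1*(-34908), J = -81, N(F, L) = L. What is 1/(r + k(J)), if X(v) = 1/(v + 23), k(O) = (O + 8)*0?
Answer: 29/1012333 ≈ 2.8647e-5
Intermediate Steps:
k(O) = 0 (k(O) = (8 + O)*0 = 0)
X(v) = 1/(23 + v)
r = 1012333/29 (r = 1/(23 + 6) - 1*(-34908) = 1/29 + 34908 = 1012333/29 ≈ 34908.)
1/(r + k(J)) = 1/(1012333/29 + 0) = 1/(1012333/29) = 29/1012333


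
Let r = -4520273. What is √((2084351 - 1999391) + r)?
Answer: I*√4435313 ≈ 2106.0*I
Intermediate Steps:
√((2084351 - 1999391) + r) = √((2084351 - 1999391) - 4520273) = √(84960 - 4520273) = √(-4435313) = I*√4435313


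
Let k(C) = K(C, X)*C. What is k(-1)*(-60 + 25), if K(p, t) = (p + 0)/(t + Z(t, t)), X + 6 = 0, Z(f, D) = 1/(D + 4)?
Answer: 70/13 ≈ 5.3846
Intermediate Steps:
Z(f, D) = 1/(4 + D)
X = -6 (X = -6 + 0 = -6)
K(p, t) = p/(t + 1/(4 + t)) (K(p, t) = (p + 0)/(t + 1/(4 + t)) = p/(t + 1/(4 + t)))
k(C) = -2*C²/13 (k(C) = (C*(4 - 6)/(1 - 6*(4 - 6)))*C = (C*(-2)/(1 - 6*(-2)))*C = (C*(-2)/(1 + 12))*C = (C*(-2)/13)*C = (C*(1/13)*(-2))*C = (-2*C/13)*C = -2*C²/13)
k(-1)*(-60 + 25) = (-2/13*(-1)²)*(-60 + 25) = -2/13*1*(-35) = -2/13*(-35) = 70/13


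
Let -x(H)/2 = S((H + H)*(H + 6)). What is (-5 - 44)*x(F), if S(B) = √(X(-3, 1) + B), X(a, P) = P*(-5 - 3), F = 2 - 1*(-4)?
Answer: 196*√34 ≈ 1142.9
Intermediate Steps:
F = 6 (F = 2 + 4 = 6)
X(a, P) = -8*P (X(a, P) = P*(-8) = -8*P)
S(B) = √(-8 + B) (S(B) = √(-8*1 + B) = √(-8 + B))
x(H) = -2*√(-8 + 2*H*(6 + H)) (x(H) = -2*√(-8 + (H + H)*(H + 6)) = -2*√(-8 + (2*H)*(6 + H)) = -2*√(-8 + 2*H*(6 + H)))
(-5 - 44)*x(F) = (-5 - 44)*(-2*√2*√(-4 + 6*(6 + 6))) = -(-98)*√2*√(-4 + 6*12) = -(-98)*√2*√(-4 + 72) = -(-98)*√2*√68 = -(-98)*√2*2*√17 = -(-196)*√34 = 196*√34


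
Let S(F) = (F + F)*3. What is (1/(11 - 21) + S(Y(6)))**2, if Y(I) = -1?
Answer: 3721/100 ≈ 37.210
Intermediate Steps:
S(F) = 6*F (S(F) = (2*F)*3 = 6*F)
(1/(11 - 21) + S(Y(6)))**2 = (1/(11 - 21) + 6*(-1))**2 = (1/(-10) - 6)**2 = (-1/10 - 6)**2 = (-61/10)**2 = 3721/100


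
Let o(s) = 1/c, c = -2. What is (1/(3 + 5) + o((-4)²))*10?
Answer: -15/4 ≈ -3.7500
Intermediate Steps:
o(s) = -½ (o(s) = 1/(-2) = -½)
(1/(3 + 5) + o((-4)²))*10 = (1/(3 + 5) - ½)*10 = (1/8 - ½)*10 = (⅛ - ½)*10 = -3/8*10 = -15/4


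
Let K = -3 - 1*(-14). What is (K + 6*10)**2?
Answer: 5041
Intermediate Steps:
K = 11 (K = -3 + 14 = 11)
(K + 6*10)**2 = (11 + 6*10)**2 = (11 + 60)**2 = 71**2 = 5041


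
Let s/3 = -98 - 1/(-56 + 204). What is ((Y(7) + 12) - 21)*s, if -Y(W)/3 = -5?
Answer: -130545/74 ≈ -1764.1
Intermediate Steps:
Y(W) = 15 (Y(W) = -3*(-5) = 15)
s = -43515/148 (s = 3*(-98 - 1/(-56 + 204)) = 3*(-98 - 1/148) = 3*(-14505/148) = -43515/148 ≈ -294.02)
((Y(7) + 12) - 21)*s = ((15 + 12) - 21)*(-43515/148) = (27 - 21)*(-43515/148) = 6*(-43515/148) = -130545/74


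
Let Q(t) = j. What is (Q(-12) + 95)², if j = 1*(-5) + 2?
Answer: 8464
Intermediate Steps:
j = -3 (j = -5 + 2 = -3)
Q(t) = -3
(Q(-12) + 95)² = (-3 + 95)² = 92² = 8464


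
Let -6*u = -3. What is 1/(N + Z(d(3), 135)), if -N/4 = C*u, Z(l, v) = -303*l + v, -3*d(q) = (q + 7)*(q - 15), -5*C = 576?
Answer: -5/58773 ≈ -8.5073e-5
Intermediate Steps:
C = -576/5 (C = -1/5*576 = -576/5 ≈ -115.20)
u = 1/2 (u = -1/6*(-3) = 1/2 ≈ 0.50000)
d(q) = -(-15 + q)*(7 + q)/3 (d(q) = -(q + 7)*(q - 15)/3 = -(7 + q)*(-15 + q)/3 = -(-15 + q)*(7 + q)/3)
Z(l, v) = v - 303*l
N = 1152/5 (N = -(-2304)/(5*2) = -4*(-288/5) = 1152/5 ≈ 230.40)
1/(N + Z(d(3), 135)) = 1/(1152/5 + (135 - 303*(35 - 1/3*3**2 + (8/3)*3))) = 1/(1152/5 + (135 - 303*(35 - 1/3*9 + 8))) = 1/(1152/5 + (135 - 303*(35 - 3 + 8))) = 1/(1152/5 + (135 - 303*40)) = 1/(1152/5 + (135 - 12120)) = 1/(1152/5 - 11985) = 1/(-58773/5) = -5/58773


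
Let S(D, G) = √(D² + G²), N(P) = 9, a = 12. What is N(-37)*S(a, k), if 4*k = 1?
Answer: 9*√2305/4 ≈ 108.02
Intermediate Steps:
k = ¼ (k = (¼)*1 = ¼ ≈ 0.25000)
N(-37)*S(a, k) = 9*√(12² + (¼)²) = 9*√(144 + 1/16) = 9*√(2305/16) = 9*(√2305/4) = 9*√2305/4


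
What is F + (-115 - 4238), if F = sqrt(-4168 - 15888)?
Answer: -4353 + 2*I*sqrt(5014) ≈ -4353.0 + 141.62*I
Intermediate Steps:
F = 2*I*sqrt(5014) (F = sqrt(-20056) = 2*I*sqrt(5014) ≈ 141.62*I)
F + (-115 - 4238) = 2*I*sqrt(5014) + (-115 - 4238) = 2*I*sqrt(5014) - 4353 = -4353 + 2*I*sqrt(5014)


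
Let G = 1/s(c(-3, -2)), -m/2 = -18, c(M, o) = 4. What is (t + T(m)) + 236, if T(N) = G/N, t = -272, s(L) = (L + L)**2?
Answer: -82943/2304 ≈ -36.000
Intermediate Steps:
m = 36 (m = -2*(-18) = 36)
s(L) = 4*L**2 (s(L) = (2*L)**2 = 4*L**2)
G = 1/64 (G = 1/(4*4**2) = 1/(4*16) = 1/64 ≈ 0.015625)
T(N) = 1/(64*N)
(t + T(m)) + 236 = (-272 + (1/64)/36) + 236 = (-272 + (1/64)*(1/36)) + 236 = (-272 + 1/2304) + 236 = -626687/2304 + 236 = -82943/2304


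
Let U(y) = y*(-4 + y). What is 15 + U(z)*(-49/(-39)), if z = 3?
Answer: 146/13 ≈ 11.231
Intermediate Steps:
15 + U(z)*(-49/(-39)) = 15 + (3*(-4 + 3))*(-49/(-39)) = 15 + (3*(-1))*(-49*(-1/39)) = 15 - 3*49/39 = 15 - 49/13 = 146/13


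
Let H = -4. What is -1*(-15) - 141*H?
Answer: 579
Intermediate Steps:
-1*(-15) - 141*H = -1*(-15) - 141*(-4) = 15 + 564 = 579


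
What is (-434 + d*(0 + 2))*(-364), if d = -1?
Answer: 158704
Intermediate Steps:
(-434 + d*(0 + 2))*(-364) = (-434 - (0 + 2))*(-364) = (-434 - 1*2)*(-364) = (-434 - 2)*(-364) = -436*(-364) = 158704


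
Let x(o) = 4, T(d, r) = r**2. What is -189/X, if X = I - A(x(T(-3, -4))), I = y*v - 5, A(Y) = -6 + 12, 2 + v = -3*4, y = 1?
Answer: 189/25 ≈ 7.5600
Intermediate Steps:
v = -14 (v = -2 - 3*4 = -2 - 12 = -14)
A(Y) = 6
I = -19 (I = 1*(-14) - 5 = -14 - 5 = -19)
X = -25 (X = -19 - 1*6 = -19 - 6 = -25)
-189/X = -189/(-25) = -189*(-1/25) = 189/25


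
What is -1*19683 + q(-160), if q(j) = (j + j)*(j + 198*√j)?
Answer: 31517 - 253440*I*√10 ≈ 31517.0 - 8.0145e+5*I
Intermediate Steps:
q(j) = 2*j*(j + 198*√j) (q(j) = (2*j)*(j + 198*√j) = 2*j*(j + 198*√j))
-1*19683 + q(-160) = -1*19683 + (2*(-160)² + 396*(-160)^(3/2)) = -19683 + (2*25600 + 396*(-640*I*√10)) = -19683 + (51200 - 253440*I*√10) = 31517 - 253440*I*√10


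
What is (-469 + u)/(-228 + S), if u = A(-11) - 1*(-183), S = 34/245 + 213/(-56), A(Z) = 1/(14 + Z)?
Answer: 1679720/1362189 ≈ 1.2331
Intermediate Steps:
S = -7183/1960 (S = 34*(1/245) + 213*(-1/56) = 34/245 - 213/56 = -7183/1960 ≈ -3.6648)
u = 550/3 (u = 1/(14 - 11) - 1*(-183) = 1/3 + 183 = ⅓ + 183 = 550/3 ≈ 183.33)
(-469 + u)/(-228 + S) = (-469 + 550/3)/(-228 - 7183/1960) = -857/(3*(-454063/1960)) = -857/3*(-1960/454063) = 1679720/1362189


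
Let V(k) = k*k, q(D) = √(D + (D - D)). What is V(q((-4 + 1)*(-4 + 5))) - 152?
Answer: -155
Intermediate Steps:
q(D) = √D (q(D) = √(D + 0) = √D)
V(k) = k²
V(q((-4 + 1)*(-4 + 5))) - 152 = (√((-4 + 1)*(-4 + 5)))² - 152 = (√(-3*1))² - 152 = (√(-3))² - 152 = (I*√3)² - 152 = -3 - 152 = -155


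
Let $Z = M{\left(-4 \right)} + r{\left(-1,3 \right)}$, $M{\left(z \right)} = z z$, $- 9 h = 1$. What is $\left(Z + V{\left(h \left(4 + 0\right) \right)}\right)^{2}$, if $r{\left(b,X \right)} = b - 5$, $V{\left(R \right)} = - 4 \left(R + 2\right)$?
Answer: $\frac{1156}{81} \approx 14.272$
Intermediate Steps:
$h = - \frac{1}{9}$ ($h = \left(- \frac{1}{9}\right) 1 = - \frac{1}{9} \approx -0.11111$)
$V{\left(R \right)} = -8 - 4 R$ ($V{\left(R \right)} = - 4 \left(2 + R\right) = -8 - 4 R$)
$M{\left(z \right)} = z^{2}$
$r{\left(b,X \right)} = -5 + b$
$Z = 10$ ($Z = \left(-4\right)^{2} - 6 = 16 - 6 = 10$)
$\left(Z + V{\left(h \left(4 + 0\right) \right)}\right)^{2} = \left(10 - \left(8 + 4 \left(- \frac{4 + 0}{9}\right)\right)\right)^{2} = \left(10 - \left(8 + 4 \left(\left(- \frac{1}{9}\right) 4\right)\right)\right)^{2} = \left(10 - \frac{56}{9}\right)^{2} = \left(\frac{34}{9}\right)^{2} = \frac{1156}{81}$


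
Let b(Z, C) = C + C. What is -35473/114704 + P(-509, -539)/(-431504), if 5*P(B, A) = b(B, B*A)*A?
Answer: 2115451103197/15467260880 ≈ 136.77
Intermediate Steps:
b(Z, C) = 2*C
P(B, A) = 2*B*A²/5 (P(B, A) = ((2*(B*A))*A)/5 = ((2*(A*B))*A)/5 = ((2*A*B)*A)/5 = (2*B*A²)/5 = 2*B*A²/5)
-35473/114704 + P(-509, -539)/(-431504) = -35473/114704 + ((⅖)*(-509)*(-539)²)/(-431504) = -35473*1/114704 + ((⅖)*(-509)*290521)*(-1/431504) = -35473/114704 - 295750378/5*(-1/431504) = -35473/114704 + 147875189/1078760 = 2115451103197/15467260880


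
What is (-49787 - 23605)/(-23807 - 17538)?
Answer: 73392/41345 ≈ 1.7751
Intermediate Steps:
(-49787 - 23605)/(-23807 - 17538) = -73392/(-41345) = -73392*(-1/41345) = 73392/41345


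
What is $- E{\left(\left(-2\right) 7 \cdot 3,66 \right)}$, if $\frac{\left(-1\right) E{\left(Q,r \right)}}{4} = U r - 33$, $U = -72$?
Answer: $-19140$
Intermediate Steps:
$E{\left(Q,r \right)} = 132 + 288 r$ ($E{\left(Q,r \right)} = - 4 \left(- 72 r - 33\right) = - 4 \left(-33 - 72 r\right) = 132 + 288 r$)
$- E{\left(\left(-2\right) 7 \cdot 3,66 \right)} = - (132 + 288 \cdot 66) = - (132 + 19008) = \left(-1\right) 19140 = -19140$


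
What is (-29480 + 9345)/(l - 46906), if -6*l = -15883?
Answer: 120810/265553 ≈ 0.45494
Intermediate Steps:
l = 15883/6 (l = -1/6*(-15883) = 15883/6 ≈ 2647.2)
(-29480 + 9345)/(l - 46906) = (-29480 + 9345)/(15883/6 - 46906) = -20135/(-265553/6) = -20135*(-6/265553) = 120810/265553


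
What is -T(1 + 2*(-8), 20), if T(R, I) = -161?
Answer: 161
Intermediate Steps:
-T(1 + 2*(-8), 20) = -1*(-161) = 161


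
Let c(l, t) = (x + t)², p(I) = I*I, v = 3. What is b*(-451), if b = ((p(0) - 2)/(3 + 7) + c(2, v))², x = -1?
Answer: -162811/25 ≈ -6512.4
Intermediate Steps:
p(I) = I²
c(l, t) = (-1 + t)²
b = 361/25 (b = ((0² - 2)/(3 + 7) + (-1 + 3)²)² = ((0 - 2)/10 + 2²)² = (-2*⅒ + 4)² = (-⅕ + 4)² = (19/5)² = 361/25 ≈ 14.440)
b*(-451) = (361/25)*(-451) = -162811/25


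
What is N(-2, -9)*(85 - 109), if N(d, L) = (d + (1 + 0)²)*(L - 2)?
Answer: -264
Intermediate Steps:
N(d, L) = (1 + d)*(-2 + L) (N(d, L) = (d + 1²)*(-2 + L) = (d + 1)*(-2 + L) = (1 + d)*(-2 + L))
N(-2, -9)*(85 - 109) = (-2 - 9 - 2*(-2) - 9*(-2))*(85 - 109) = (-2 - 9 + 4 + 18)*(-24) = 11*(-24) = -264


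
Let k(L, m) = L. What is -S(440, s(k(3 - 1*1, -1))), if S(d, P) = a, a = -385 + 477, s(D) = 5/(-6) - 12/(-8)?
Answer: -92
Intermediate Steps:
s(D) = ⅔ (s(D) = 5*(-⅙) - 12*(-⅛) = -⅚ + 3/2 = ⅔)
a = 92
S(d, P) = 92
-S(440, s(k(3 - 1*1, -1))) = -1*92 = -92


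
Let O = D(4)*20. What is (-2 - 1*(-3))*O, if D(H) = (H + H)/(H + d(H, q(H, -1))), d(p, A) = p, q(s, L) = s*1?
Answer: 20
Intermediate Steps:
q(s, L) = s
D(H) = 1 (D(H) = (H + H)/(H + H) = (2*H)/((2*H)) = (2*H)*(1/(2*H)) = 1)
O = 20 (O = 1*20 = 20)
(-2 - 1*(-3))*O = (-2 - 1*(-3))*20 = (-2 + 3)*20 = 1*20 = 20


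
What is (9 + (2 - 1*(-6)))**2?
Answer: 289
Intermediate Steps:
(9 + (2 - 1*(-6)))**2 = (9 + (2 + 6))**2 = (9 + 8)**2 = 17**2 = 289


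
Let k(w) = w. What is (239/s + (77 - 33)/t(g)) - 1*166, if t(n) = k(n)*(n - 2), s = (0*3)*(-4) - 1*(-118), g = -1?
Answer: -52855/354 ≈ -149.31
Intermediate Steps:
s = 118 (s = 0*(-4) + 118 = 0 + 118 = 118)
t(n) = n*(-2 + n) (t(n) = n*(n - 2) = n*(-2 + n))
(239/s + (77 - 33)/t(g)) - 1*166 = (239/118 + (77 - 33)/((-(-2 - 1)))) - 1*166 = (239*(1/118) + 44/((-1*(-3)))) - 166 = (239/118 + 44/3) - 166 = 5909/354 - 166 = -52855/354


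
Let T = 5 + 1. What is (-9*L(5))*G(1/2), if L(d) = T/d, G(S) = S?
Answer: -27/5 ≈ -5.4000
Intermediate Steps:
T = 6
L(d) = 6/d
(-9*L(5))*G(1/2) = -54/5/2 = -54/5*(1/2) = -9*6/5*(1/2) = -54/5*1/2 = -27/5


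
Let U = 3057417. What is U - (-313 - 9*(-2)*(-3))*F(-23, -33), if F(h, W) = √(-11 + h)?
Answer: 3057417 + 367*I*√34 ≈ 3.0574e+6 + 2140.0*I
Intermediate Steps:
U - (-313 - 9*(-2)*(-3))*F(-23, -33) = 3057417 - (-313 - 9*(-2)*(-3))*√(-11 - 23) = 3057417 - (-313 + 18*(-3))*√(-34) = 3057417 - (-313 - 54)*I*√34 = 3057417 - (-367)*I*√34 = 3057417 + 367*I*√34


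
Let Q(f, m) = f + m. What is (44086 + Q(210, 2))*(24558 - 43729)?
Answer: -849236958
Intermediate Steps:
(44086 + Q(210, 2))*(24558 - 43729) = (44086 + (210 + 2))*(24558 - 43729) = (44086 + 212)*(-19171) = 44298*(-19171) = -849236958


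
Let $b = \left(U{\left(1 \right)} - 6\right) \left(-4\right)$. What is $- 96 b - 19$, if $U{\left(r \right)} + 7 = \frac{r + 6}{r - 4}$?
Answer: $-5907$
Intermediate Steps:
$U{\left(r \right)} = -7 + \frac{6 + r}{-4 + r}$ ($U{\left(r \right)} = -7 + \frac{r + 6}{r - 4} = -7 + \frac{6 + r}{-4 + r}$)
$b = \frac{184}{3}$ ($b = \left(\frac{2 \left(17 - 3\right)}{-4 + 1} - 6\right) \left(-4\right) = \left(\frac{2 \left(17 - 3\right)}{-3} - 6\right) \left(-4\right) = \left(2 \left(- \frac{1}{3}\right) 14 - 6\right) \left(-4\right) = \left(- \frac{28}{3} - 6\right) \left(-4\right) = \left(- \frac{46}{3}\right) \left(-4\right) = \frac{184}{3} \approx 61.333$)
$- 96 b - 19 = \left(-96\right) \frac{184}{3} - 19 = -5888 - 19 = -5907$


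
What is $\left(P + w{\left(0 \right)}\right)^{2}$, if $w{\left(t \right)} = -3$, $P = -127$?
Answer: $16900$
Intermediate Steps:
$\left(P + w{\left(0 \right)}\right)^{2} = \left(-127 - 3\right)^{2} = \left(-130\right)^{2} = 16900$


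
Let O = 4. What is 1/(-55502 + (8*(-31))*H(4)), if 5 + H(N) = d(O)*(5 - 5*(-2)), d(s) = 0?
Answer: -1/54262 ≈ -1.8429e-5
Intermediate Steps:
H(N) = -5 (H(N) = -5 + 0*(5 - 5*(-2)) = -5 + 0*(5 + 10) = -5 + 0*15 = -5 + 0 = -5)
1/(-55502 + (8*(-31))*H(4)) = 1/(-55502 + (8*(-31))*(-5)) = 1/(-55502 - 248*(-5)) = 1/(-55502 + 1240) = 1/(-54262) = -1/54262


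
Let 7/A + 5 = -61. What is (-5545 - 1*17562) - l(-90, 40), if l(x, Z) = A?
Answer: -1525055/66 ≈ -23107.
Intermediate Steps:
A = -7/66 (A = 7/(-5 - 61) = 7/(-66) = 7*(-1/66) = -7/66 ≈ -0.10606)
l(x, Z) = -7/66
(-5545 - 1*17562) - l(-90, 40) = (-5545 - 1*17562) - 1*(-7/66) = (-5545 - 17562) + 7/66 = -23107 + 7/66 = -1525055/66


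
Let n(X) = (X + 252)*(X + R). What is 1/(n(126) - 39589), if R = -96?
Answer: -1/28249 ≈ -3.5399e-5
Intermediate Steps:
n(X) = (-96 + X)*(252 + X) (n(X) = (X + 252)*(X - 96) = (252 + X)*(-96 + X) = (-96 + X)*(252 + X))
1/(n(126) - 39589) = 1/((-24192 + 126² + 156*126) - 39589) = 1/((-24192 + 15876 + 19656) - 39589) = 1/(11340 - 39589) = 1/(-28249) = -1/28249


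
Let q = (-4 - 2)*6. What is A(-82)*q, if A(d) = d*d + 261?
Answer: -251460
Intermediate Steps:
A(d) = 261 + d² (A(d) = d² + 261 = 261 + d²)
q = -36 (q = -6*6 = -36)
A(-82)*q = (261 + (-82)²)*(-36) = (261 + 6724)*(-36) = 6985*(-36) = -251460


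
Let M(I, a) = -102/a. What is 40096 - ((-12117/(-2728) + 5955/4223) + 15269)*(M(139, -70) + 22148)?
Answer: -136402431834526437/403212040 ≈ -3.3829e+8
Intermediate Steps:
40096 - ((-12117/(-2728) + 5955/4223) + 15269)*(M(139, -70) + 22148) = 40096 - ((-12117/(-2728) + 5955/4223) + 15269)*(-102/(-70) + 22148) = 40096 - ((-12117*(-1/2728) + 5955*(1/4223)) + 15269)*(-102*(-1/70) + 22148) = 40096 - ((12117/2728 + 5955/4223) + 15269)*(51/35 + 22148) = 40096 - (67415331/11520344 + 15269)*775231/35 = 40096 - 175971547867*775231/(11520344*35) = 40096 - 1*136418599024482277/403212040 = 40096 - 136418599024482277/403212040 = -136402431834526437/403212040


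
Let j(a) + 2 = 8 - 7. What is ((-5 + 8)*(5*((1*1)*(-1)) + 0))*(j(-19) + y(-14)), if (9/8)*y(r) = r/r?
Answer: 5/3 ≈ 1.6667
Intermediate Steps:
y(r) = 8/9 (y(r) = 8*(r/r)/9 = (8/9)*1 = 8/9)
j(a) = -1 (j(a) = -2 + (8 - 7) = -2 + 1 = -1)
((-5 + 8)*(5*((1*1)*(-1)) + 0))*(j(-19) + y(-14)) = ((-5 + 8)*(5*((1*1)*(-1)) + 0))*(-1 + 8/9) = (3*(5*(1*(-1)) + 0))*(-⅑) = (3*(5*(-1) + 0))*(-⅑) = (3*(-5 + 0))*(-⅑) = (3*(-5))*(-⅑) = -15*(-⅑) = 5/3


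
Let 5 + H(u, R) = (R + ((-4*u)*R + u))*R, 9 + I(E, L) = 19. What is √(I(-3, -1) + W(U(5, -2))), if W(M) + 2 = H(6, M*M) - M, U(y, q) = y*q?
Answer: I*√229387 ≈ 478.94*I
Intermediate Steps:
I(E, L) = 10 (I(E, L) = -9 + 19 = 10)
H(u, R) = -5 + R*(R + u - 4*R*u) (H(u, R) = -5 + (R + ((-4*u)*R + u))*R = -5 + (R + (-4*R*u + u))*R = -5 + (R + (u - 4*R*u))*R = -5 + (R + u - 4*R*u)*R = -5 + R*(R + u - 4*R*u))
U(y, q) = q*y
W(M) = -7 - M - 23*M⁴ + 6*M² (W(M) = -2 + ((-5 + (M*M)² + (M*M)*6 - 4*6*(M*M)²) - M) = -2 + ((-5 + (M²)² + M²*6 - 4*6*(M²)²) - M) = -2 + ((-5 + M⁴ + 6*M² - 4*6*M⁴) - M) = -2 + ((-5 + M⁴ + 6*M² - 24*M⁴) - M) = -2 + ((-5 - 23*M⁴ + 6*M²) - M) = -2 + (-5 - M - 23*M⁴ + 6*M²) = -7 - M - 23*M⁴ + 6*M²)
√(I(-3, -1) + W(U(5, -2))) = √(10 + (-7 - (-2)*5 - 23*(-2*5)⁴ + 6*(-2*5)²)) = √(10 + (-7 - 1*(-10) - 23*(-10)⁴ + 6*(-10)²)) = √(10 + (-7 + 10 - 23*10000 + 6*100)) = √(10 + (-7 + 10 - 230000 + 600)) = √(10 - 229397) = √(-229387) = I*√229387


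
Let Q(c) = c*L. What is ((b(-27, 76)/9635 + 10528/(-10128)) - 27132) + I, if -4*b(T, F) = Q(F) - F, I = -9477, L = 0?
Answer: -223282971398/6098955 ≈ -36610.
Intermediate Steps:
Q(c) = 0 (Q(c) = c*0 = 0)
b(T, F) = F/4 (b(T, F) = -(0 - F)/4 = -(-1)*F/4 = F/4)
((b(-27, 76)/9635 + 10528/(-10128)) - 27132) + I = ((((¼)*76)/9635 + 10528/(-10128)) - 27132) - 9477 = ((19*(1/9635) + 10528*(-1/10128)) - 27132) - 9477 = ((19/9635 - 658/633) - 27132) - 9477 = (-6327803/6098955 - 27132) - 9477 = -165483174863/6098955 - 9477 = -223282971398/6098955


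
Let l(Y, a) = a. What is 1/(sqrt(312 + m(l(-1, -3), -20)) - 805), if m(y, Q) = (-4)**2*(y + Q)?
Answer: -115/92583 - 2*I*sqrt(14)/648081 ≈ -0.0012421 - 1.1547e-5*I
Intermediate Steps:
m(y, Q) = 16*Q + 16*y (m(y, Q) = 16*(Q + y) = 16*Q + 16*y)
1/(sqrt(312 + m(l(-1, -3), -20)) - 805) = 1/(sqrt(312 + (16*(-20) + 16*(-3))) - 805) = 1/(sqrt(312 + (-320 - 48)) - 805) = 1/(sqrt(312 - 368) - 805) = 1/(sqrt(-56) - 805) = 1/(2*I*sqrt(14) - 805) = 1/(-805 + 2*I*sqrt(14))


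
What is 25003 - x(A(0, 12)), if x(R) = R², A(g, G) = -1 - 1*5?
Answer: 24967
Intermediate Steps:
A(g, G) = -6 (A(g, G) = -1 - 5 = -6)
25003 - x(A(0, 12)) = 25003 - 1*(-6)² = 25003 - 1*36 = 25003 - 36 = 24967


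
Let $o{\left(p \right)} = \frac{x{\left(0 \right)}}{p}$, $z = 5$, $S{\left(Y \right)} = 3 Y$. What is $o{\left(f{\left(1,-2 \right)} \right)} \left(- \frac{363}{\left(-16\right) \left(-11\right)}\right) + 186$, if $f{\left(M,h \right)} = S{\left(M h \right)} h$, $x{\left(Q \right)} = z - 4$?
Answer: $\frac{11893}{64} \approx 185.83$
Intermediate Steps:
$x{\left(Q \right)} = 1$ ($x{\left(Q \right)} = 5 - 4 = 1$)
$f{\left(M,h \right)} = 3 M h^{2}$ ($f{\left(M,h \right)} = 3 M h h = 3 M h^{2}$)
$o{\left(p \right)} = \frac{1}{p}$ ($o{\left(p \right)} = 1 \frac{1}{p} = \frac{1}{p}$)
$o{\left(f{\left(1,-2 \right)} \right)} \left(- \frac{363}{\left(-16\right) \left(-11\right)}\right) + 186 = \frac{\left(-363\right) \frac{1}{\left(-16\right) \left(-11\right)}}{3 \cdot 1 \left(-2\right)^{2}} + 186 = \frac{\left(-363\right) \frac{1}{176}}{3 \cdot 1 \cdot 4} + 186 = \frac{\left(-363\right) \frac{1}{176}}{12} + 186 = \frac{1}{12} \left(- \frac{33}{16}\right) + 186 = - \frac{11}{64} + 186 = \frac{11893}{64}$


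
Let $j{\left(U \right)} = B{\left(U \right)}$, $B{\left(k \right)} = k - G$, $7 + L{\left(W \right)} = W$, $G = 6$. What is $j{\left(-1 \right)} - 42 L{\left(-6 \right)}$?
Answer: $539$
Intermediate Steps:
$L{\left(W \right)} = -7 + W$
$B{\left(k \right)} = -6 + k$ ($B{\left(k \right)} = k - 6 = -6 + k$)
$j{\left(U \right)} = -6 + U$
$j{\left(-1 \right)} - 42 L{\left(-6 \right)} = \left(-6 - 1\right) - 42 \left(-7 - 6\right) = -7 - -546 = -7 + 546 = 539$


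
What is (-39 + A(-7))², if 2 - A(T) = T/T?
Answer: 1444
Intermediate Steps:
A(T) = 1 (A(T) = 2 - T/T = 2 - 1*1 = 2 - 1 = 1)
(-39 + A(-7))² = (-39 + 1)² = (-38)² = 1444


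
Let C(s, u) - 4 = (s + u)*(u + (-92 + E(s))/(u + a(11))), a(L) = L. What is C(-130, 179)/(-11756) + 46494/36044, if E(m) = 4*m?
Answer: 5604673329/10063665020 ≈ 0.55692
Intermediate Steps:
C(s, u) = 4 + (s + u)*(u + (-92 + 4*s)/(11 + u)) (C(s, u) = 4 + (s + u)*(u + (-92 + 4*s)/(u + 11)) = 4 + (s + u)*(u + (-92 + 4*s)/(11 + u)))
C(-130, 179)/(-11756) + 46494/36044 = ((44 + 179**3 - 92*(-130) - 88*179 + 4*(-130)**2 + 11*179**2 - 130*179**2 + 15*(-130)*179)/(11 + 179))/(-11756) + 46494/36044 = ((44 + 5735339 + 11960 - 15752 + 4*16900 + 11*32041 - 130*32041 - 349050)/190)*(-1/11756) + 46494*(1/36044) = ((44 + 5735339 + 11960 - 15752 + 67600 + 352451 - 4165330 - 349050)/190)*(-1/11756) + 23247/18022 = ((1/190)*1637262)*(-1/11756) + 23247/18022 = (818631/95)*(-1/11756) + 23247/18022 = -818631/1116820 + 23247/18022 = 5604673329/10063665020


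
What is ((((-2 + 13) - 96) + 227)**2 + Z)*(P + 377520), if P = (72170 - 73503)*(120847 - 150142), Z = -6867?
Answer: 524270858235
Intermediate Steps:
P = 39050235 (P = -1333*(-29295) = 39050235)
((((-2 + 13) - 96) + 227)**2 + Z)*(P + 377520) = ((((-2 + 13) - 96) + 227)**2 - 6867)*(39050235 + 377520) = (((11 - 96) + 227)**2 - 6867)*39427755 = ((-85 + 227)**2 - 6867)*39427755 = (142**2 - 6867)*39427755 = (20164 - 6867)*39427755 = 13297*39427755 = 524270858235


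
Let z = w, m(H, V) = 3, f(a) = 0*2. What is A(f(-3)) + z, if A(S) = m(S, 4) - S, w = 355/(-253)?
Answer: 404/253 ≈ 1.5968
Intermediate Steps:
f(a) = 0
w = -355/253 (w = 355*(-1/253) = -355/253 ≈ -1.4032)
A(S) = 3 - S
z = -355/253 ≈ -1.4032
A(f(-3)) + z = (3 - 1*0) - 355/253 = (3 + 0) - 355/253 = 3 - 355/253 = 404/253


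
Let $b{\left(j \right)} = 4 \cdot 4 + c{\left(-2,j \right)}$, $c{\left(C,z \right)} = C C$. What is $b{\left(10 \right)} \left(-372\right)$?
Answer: $-7440$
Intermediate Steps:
$c{\left(C,z \right)} = C^{2}$
$b{\left(j \right)} = 20$ ($b{\left(j \right)} = 4 \cdot 4 + \left(-2\right)^{2} = 16 + 4 = 20$)
$b{\left(10 \right)} \left(-372\right) = 20 \left(-372\right) = -7440$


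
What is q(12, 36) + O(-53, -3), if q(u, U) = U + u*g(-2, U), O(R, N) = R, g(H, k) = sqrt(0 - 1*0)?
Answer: -17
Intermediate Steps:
g(H, k) = 0 (g(H, k) = sqrt(0 + 0) = sqrt(0) = 0)
q(u, U) = U (q(u, U) = U + u*0 = U + 0 = U)
q(12, 36) + O(-53, -3) = 36 - 53 = -17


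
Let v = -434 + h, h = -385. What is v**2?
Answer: 670761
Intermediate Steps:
v = -819 (v = -434 - 385 = -819)
v**2 = (-819)**2 = 670761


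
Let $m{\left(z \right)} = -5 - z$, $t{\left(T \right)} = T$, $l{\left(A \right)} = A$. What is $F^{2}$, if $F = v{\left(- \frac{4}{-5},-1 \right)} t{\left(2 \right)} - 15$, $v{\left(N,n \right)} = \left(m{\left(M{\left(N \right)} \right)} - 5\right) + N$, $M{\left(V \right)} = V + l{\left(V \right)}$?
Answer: $\frac{33489}{25} \approx 1339.6$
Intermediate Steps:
$M{\left(V \right)} = 2 V$ ($M{\left(V \right)} = V + V = 2 V$)
$v{\left(N,n \right)} = -10 - N$ ($v{\left(N,n \right)} = \left(\left(-5 - 2 N\right) - 5\right) + N = \left(-10 - 2 N\right) + N = -10 - N$)
$F = - \frac{183}{5}$ ($F = \left(-10 - - \frac{4}{-5}\right) 2 - 15 = \left(-10 - \left(-4\right) \left(- \frac{1}{5}\right)\right) 2 - 15 = \left(-10 - \frac{4}{5}\right) 2 - 15 = \left(- \frac{54}{5}\right) 2 - 15 = - \frac{108}{5} - 15 = - \frac{183}{5} \approx -36.6$)
$F^{2} = \left(- \frac{183}{5}\right)^{2} = \frac{33489}{25}$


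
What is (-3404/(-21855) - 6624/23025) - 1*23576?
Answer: -790918517828/33547425 ≈ -23576.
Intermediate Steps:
(-3404/(-21855) - 6624/23025) - 1*23576 = (-3404*(-1/21855) - 6624*1/23025) - 23576 = (3404/21855 - 2208/7675) - 23576 = -4426028/33547425 - 23576 = -790918517828/33547425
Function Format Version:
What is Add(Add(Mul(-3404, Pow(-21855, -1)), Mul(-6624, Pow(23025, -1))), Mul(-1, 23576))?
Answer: Rational(-790918517828, 33547425) ≈ -23576.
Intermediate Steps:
Add(Add(Mul(-3404, Pow(-21855, -1)), Mul(-6624, Pow(23025, -1))), Mul(-1, 23576)) = Add(Add(Mul(-3404, Rational(-1, 21855)), Mul(-6624, Rational(1, 23025))), -23576) = Add(Add(Rational(3404, 21855), Rational(-2208, 7675)), -23576) = Add(Rational(-4426028, 33547425), -23576) = Rational(-790918517828, 33547425)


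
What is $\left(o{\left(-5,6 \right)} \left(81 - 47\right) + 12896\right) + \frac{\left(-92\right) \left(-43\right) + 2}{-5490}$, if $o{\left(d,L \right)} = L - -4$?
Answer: $\frac{36330841}{2745} \approx 13235.0$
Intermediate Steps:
$o{\left(d,L \right)} = 4 + L$ ($o{\left(d,L \right)} = L + 4 = 4 + L$)
$\left(o{\left(-5,6 \right)} \left(81 - 47\right) + 12896\right) + \frac{\left(-92\right) \left(-43\right) + 2}{-5490} = \left(\left(4 + 6\right) \left(81 - 47\right) + 12896\right) + \frac{\left(-92\right) \left(-43\right) + 2}{-5490} = \left(10 \cdot 34 + 12896\right) + \left(3956 + 2\right) \left(- \frac{1}{5490}\right) = \left(340 + 12896\right) + 3958 \left(- \frac{1}{5490}\right) = 13236 - \frac{1979}{2745} = \frac{36330841}{2745}$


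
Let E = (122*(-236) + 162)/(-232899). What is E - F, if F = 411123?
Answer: -95750106947/232899 ≈ -4.1112e+5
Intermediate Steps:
E = 28630/232899 (E = (-28792 + 162)*(-1/232899) = -28630*(-1/232899) = 28630/232899 ≈ 0.12293)
E - F = 28630/232899 - 1*411123 = 28630/232899 - 411123 = -95750106947/232899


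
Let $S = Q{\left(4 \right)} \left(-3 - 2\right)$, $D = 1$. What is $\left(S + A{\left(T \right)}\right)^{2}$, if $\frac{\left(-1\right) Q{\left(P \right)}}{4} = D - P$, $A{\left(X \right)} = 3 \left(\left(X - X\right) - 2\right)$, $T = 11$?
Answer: $4356$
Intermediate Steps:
$A{\left(X \right)} = -6$ ($A{\left(X \right)} = 3 \left(0 - 2\right) = 3 \left(-2\right) = -6$)
$Q{\left(P \right)} = -4 + 4 P$ ($Q{\left(P \right)} = - 4 \left(1 - P\right) = -4 + 4 P$)
$S = -60$ ($S = \left(-4 + 4 \cdot 4\right) \left(-3 - 2\right) = \left(-4 + 16\right) \left(-5\right) = 12 \left(-5\right) = -60$)
$\left(S + A{\left(T \right)}\right)^{2} = \left(-60 - 6\right)^{2} = \left(-66\right)^{2} = 4356$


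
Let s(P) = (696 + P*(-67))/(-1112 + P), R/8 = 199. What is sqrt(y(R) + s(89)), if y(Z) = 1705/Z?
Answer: sqrt(4124176461966)/814308 ≈ 2.4939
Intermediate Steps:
R = 1592 (R = 8*199 = 1592)
s(P) = (696 - 67*P)/(-1112 + P)
sqrt(y(R) + s(89)) = sqrt(1705/1592 + (696 - 67*89)/(-1112 + 89)) = sqrt(1705*(1/1592) + (696 - 5963)/(-1023)) = sqrt(1705/1592 - 1/1023*(-5267)) = sqrt(1705/1592 + 5267/1023) = sqrt(10129279/1628616) = sqrt(4124176461966)/814308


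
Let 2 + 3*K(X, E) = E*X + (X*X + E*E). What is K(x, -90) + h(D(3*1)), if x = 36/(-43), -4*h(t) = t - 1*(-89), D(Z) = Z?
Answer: 14986237/5547 ≈ 2701.7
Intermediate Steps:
h(t) = -89/4 - t/4 (h(t) = -(t - 1*(-89))/4 = -(t + 89)/4 = -(89 + t)/4 = -89/4 - t/4)
x = -36/43 (x = 36*(-1/43) = -36/43 ≈ -0.83721)
K(X, E) = -2/3 + E**2/3 + X**2/3 + E*X/3 (K(X, E) = -2/3 + (E*X + (X*X + E*E))/3 = -2/3 + (E*X + (X**2 + E**2))/3 = -2/3 + (E*X + (E**2 + X**2))/3 = -2/3 + (E**2 + X**2 + E*X)/3 = -2/3 + (E**2/3 + X**2/3 + E*X/3) = -2/3 + E**2/3 + X**2/3 + E*X/3)
K(x, -90) + h(D(3*1)) = (-2/3 + (1/3)*(-90)**2 + (-36/43)**2/3 + (1/3)*(-90)*(-36/43)) + (-89/4 - 3/4) = (-2/3 + (1/3)*8100 + (1/3)*(1296/1849) + 1080/43) + (-89/4 - 1/4*3) = (-2/3 + 2700 + 432/1849 + 1080/43) + (-89/4 - 3/4) = 15113818/5547 - 23 = 14986237/5547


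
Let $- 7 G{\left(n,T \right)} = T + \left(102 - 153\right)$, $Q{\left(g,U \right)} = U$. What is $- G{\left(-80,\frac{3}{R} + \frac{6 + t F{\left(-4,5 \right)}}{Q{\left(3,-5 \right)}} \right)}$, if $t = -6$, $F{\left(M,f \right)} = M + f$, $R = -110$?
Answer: $- \frac{5613}{770} \approx -7.2896$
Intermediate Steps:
$G{\left(n,T \right)} = \frac{51}{7} - \frac{T}{7}$ ($G{\left(n,T \right)} = - \frac{T + \left(102 - 153\right)}{7} = - \frac{T - 51}{7} = - \frac{-51 + T}{7} = \frac{51}{7} - \frac{T}{7}$)
$- G{\left(-80,\frac{3}{R} + \frac{6 + t F{\left(-4,5 \right)}}{Q{\left(3,-5 \right)}} \right)} = - (\frac{51}{7} - \frac{\frac{3}{-110} + \frac{6 - 6 \left(-4 + 5\right)}{-5}}{7}) = - (\frac{51}{7} - \frac{3 \left(- \frac{1}{110}\right) + \left(6 - 6\right) \left(- \frac{1}{5}\right)}{7}) = - (\frac{51}{7} - \frac{- \frac{3}{110} + \left(6 - 6\right) \left(- \frac{1}{5}\right)}{7}) = - (\frac{51}{7} - \frac{- \frac{3}{110} + 0 \left(- \frac{1}{5}\right)}{7}) = - (\frac{51}{7} - \frac{- \frac{3}{110} + 0}{7}) = - (\frac{51}{7} - - \frac{3}{770}) = - (\frac{51}{7} + \frac{3}{770}) = \left(-1\right) \frac{5613}{770} = - \frac{5613}{770}$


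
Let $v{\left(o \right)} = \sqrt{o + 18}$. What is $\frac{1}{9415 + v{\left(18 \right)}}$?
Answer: $\frac{1}{9421} \approx 0.00010615$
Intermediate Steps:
$v{\left(o \right)} = \sqrt{18 + o}$
$\frac{1}{9415 + v{\left(18 \right)}} = \frac{1}{9415 + \sqrt{18 + 18}} = \frac{1}{9415 + \sqrt{36}} = \frac{1}{9415 + 6} = \frac{1}{9421}$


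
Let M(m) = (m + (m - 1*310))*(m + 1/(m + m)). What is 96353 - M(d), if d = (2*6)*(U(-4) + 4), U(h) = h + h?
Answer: 3689317/48 ≈ 76861.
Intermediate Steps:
U(h) = 2*h
d = -48 (d = (2*6)*(2*(-4) + 4) = 12*(-8 + 4) = 12*(-4) = -48)
M(m) = (-310 + 2*m)*(m + 1/(2*m)) (M(m) = (m + (m - 310))*(m + 1/(2*m)) = (m + (-310 + m))*(m + 1/(2*m)) = (-310 + 2*m)*(m + 1/(2*m)))
96353 - M(d) = 96353 - (1 - 310*(-48) - 155/(-48) + 2*(-48)**2) = 96353 - (1 + 14880 - 155*(-1/48) + 2*2304) = 96353 - (1 + 14880 + 155/48 + 4608) = 96353 - 1*935627/48 = 96353 - 935627/48 = 3689317/48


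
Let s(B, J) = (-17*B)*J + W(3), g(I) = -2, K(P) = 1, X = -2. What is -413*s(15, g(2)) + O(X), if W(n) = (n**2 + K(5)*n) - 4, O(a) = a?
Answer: -213936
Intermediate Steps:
W(n) = -4 + n + n**2 (W(n) = (n**2 + 1*n) - 4 = (n**2 + n) - 4 = (n + n**2) - 4 = -4 + n + n**2)
s(B, J) = 8 - 17*B*J (s(B, J) = (-17*B)*J + (-4 + 3 + 3**2) = -17*B*J + (-4 + 3 + 9) = -17*B*J + 8 = 8 - 17*B*J)
-413*s(15, g(2)) + O(X) = -413*(8 - 17*15*(-2)) - 2 = -413*(8 + 510) - 2 = -413*518 - 2 = -213934 - 2 = -213936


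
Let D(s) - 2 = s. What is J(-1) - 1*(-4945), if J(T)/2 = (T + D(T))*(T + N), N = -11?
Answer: 4945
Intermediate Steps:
D(s) = 2 + s
J(T) = 2*(-11 + T)*(2 + 2*T) (J(T) = 2*((T + (2 + T))*(T - 11)) = 2*((2 + 2*T)*(-11 + T)) = 2*((-11 + T)*(2 + 2*T)) = 2*(-11 + T)*(2 + 2*T))
J(-1) - 1*(-4945) = (-44 - 40*(-1) + 4*(-1)**2) - 1*(-4945) = (-44 + 40 + 4*1) + 4945 = (-44 + 40 + 4) + 4945 = 0 + 4945 = 4945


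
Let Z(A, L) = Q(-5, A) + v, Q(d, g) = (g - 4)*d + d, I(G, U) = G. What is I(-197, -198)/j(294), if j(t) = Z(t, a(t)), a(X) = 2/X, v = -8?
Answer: 197/1463 ≈ 0.13465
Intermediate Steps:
Q(d, g) = d + d*(-4 + g) (Q(d, g) = (-4 + g)*d + d = d*(-4 + g) + d = d + d*(-4 + g))
Z(A, L) = 7 - 5*A (Z(A, L) = -5*(-3 + A) - 8 = (15 - 5*A) - 8 = 7 - 5*A)
j(t) = 7 - 5*t
I(-197, -198)/j(294) = -197/(7 - 5*294) = -197/(7 - 1470) = -197/(-1463) = -197*(-1/1463) = 197/1463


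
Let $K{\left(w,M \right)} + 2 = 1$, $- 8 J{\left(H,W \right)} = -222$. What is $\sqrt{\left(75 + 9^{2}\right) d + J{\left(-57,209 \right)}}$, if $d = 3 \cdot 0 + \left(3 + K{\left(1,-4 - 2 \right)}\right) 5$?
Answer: $\frac{\sqrt{6351}}{2} \approx 39.847$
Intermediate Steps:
$J{\left(H,W \right)} = \frac{111}{4}$ ($J{\left(H,W \right)} = \left(- \frac{1}{8}\right) \left(-222\right) = \frac{111}{4}$)
$K{\left(w,M \right)} = -1$ ($K{\left(w,M \right)} = -2 + 1 = -1$)
$d = 10$ ($d = 3 \cdot 0 + \left(3 - 1\right) 5 = 0 + 2 \cdot 5 = 0 + 10 = 10$)
$\sqrt{\left(75 + 9^{2}\right) d + J{\left(-57,209 \right)}} = \sqrt{\left(75 + 9^{2}\right) 10 + \frac{111}{4}} = \sqrt{\left(75 + 81\right) 10 + \frac{111}{4}} = \sqrt{156 \cdot 10 + \frac{111}{4}} = \sqrt{1560 + \frac{111}{4}} = \sqrt{\frac{6351}{4}} = \frac{\sqrt{6351}}{2}$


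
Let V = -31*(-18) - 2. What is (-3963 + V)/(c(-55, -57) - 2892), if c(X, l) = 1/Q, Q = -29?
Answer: 98803/83869 ≈ 1.1781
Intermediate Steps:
c(X, l) = -1/29 (c(X, l) = 1/(-29) = -1/29)
V = 556 (V = 558 - 2 = 556)
(-3963 + V)/(c(-55, -57) - 2892) = (-3963 + 556)/(-1/29 - 2892) = -3407/(-83869/29) = -3407*(-29/83869) = 98803/83869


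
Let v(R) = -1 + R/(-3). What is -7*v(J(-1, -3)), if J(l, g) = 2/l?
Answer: 7/3 ≈ 2.3333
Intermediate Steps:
v(R) = -1 - R/3 (v(R) = -1 + R*(-⅓) = -1 - R/3)
-7*v(J(-1, -3)) = -7*(-1 - 2/(3*(-1))) = -7*(-1 - 2*(-1)/3) = -7*(-1 - ⅓*(-2)) = -7*(-1 + ⅔) = -7*(-⅓) = 7/3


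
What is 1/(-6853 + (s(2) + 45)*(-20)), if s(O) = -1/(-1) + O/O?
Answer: -1/7793 ≈ -0.00012832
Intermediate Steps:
s(O) = 2 (s(O) = -1*(-1) + 1 = 1 + 1 = 2)
1/(-6853 + (s(2) + 45)*(-20)) = 1/(-6853 + (2 + 45)*(-20)) = 1/(-6853 + 47*(-20)) = 1/(-6853 - 940) = 1/(-7793) = -1/7793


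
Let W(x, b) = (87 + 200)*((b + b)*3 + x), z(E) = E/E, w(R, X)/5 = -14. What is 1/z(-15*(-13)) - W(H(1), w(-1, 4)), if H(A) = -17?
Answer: 125420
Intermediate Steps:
w(R, X) = -70 (w(R, X) = 5*(-14) = -70)
z(E) = 1
W(x, b) = 287*x + 1722*b (W(x, b) = 287*((2*b)*3 + x) = 287*(6*b + x) = 287*(x + 6*b) = 287*x + 1722*b)
1/z(-15*(-13)) - W(H(1), w(-1, 4)) = 1/1 - (287*(-17) + 1722*(-70)) = 1 - (-4879 - 120540) = 1 - 1*(-125419) = 1 + 125419 = 125420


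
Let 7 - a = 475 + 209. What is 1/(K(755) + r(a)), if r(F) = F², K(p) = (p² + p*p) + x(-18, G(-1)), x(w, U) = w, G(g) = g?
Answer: 1/1598361 ≈ 6.2564e-7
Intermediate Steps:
K(p) = -18 + 2*p² (K(p) = (p² + p*p) - 18 = (p² + p²) - 18 = 2*p² - 18 = -18 + 2*p²)
a = -677 (a = 7 - (475 + 209) = 7 - 1*684 = 7 - 684 = -677)
1/(K(755) + r(a)) = 1/((-18 + 2*755²) + (-677)²) = 1/((-18 + 2*570025) + 458329) = 1/((-18 + 1140050) + 458329) = 1/(1140032 + 458329) = 1/1598361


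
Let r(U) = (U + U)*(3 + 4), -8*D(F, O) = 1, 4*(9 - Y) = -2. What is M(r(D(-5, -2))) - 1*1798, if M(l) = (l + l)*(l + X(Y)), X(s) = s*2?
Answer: -14867/8 ≈ -1858.4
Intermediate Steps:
Y = 19/2 (Y = 9 - ¼*(-2) = 9 + ½ = 19/2 ≈ 9.5000)
X(s) = 2*s
D(F, O) = -⅛ (D(F, O) = -⅛*1 = -⅛)
r(U) = 14*U (r(U) = (2*U)*7 = 14*U)
M(l) = 2*l*(19 + l) (M(l) = (l + l)*(l + 2*(19/2)) = (2*l)*(l + 19) = (2*l)*(19 + l) = 2*l*(19 + l))
M(r(D(-5, -2))) - 1*1798 = 2*(14*(-⅛))*(19 + 14*(-⅛)) - 1*1798 = 2*(-7/4)*(19 - 7/4) - 1798 = 2*(-7/4)*(69/4) - 1798 = -483/8 - 1798 = -14867/8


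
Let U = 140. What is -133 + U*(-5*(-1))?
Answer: 567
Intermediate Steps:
-133 + U*(-5*(-1)) = -133 + 140*(-5*(-1)) = -133 + 140*5 = -133 + 700 = 567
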